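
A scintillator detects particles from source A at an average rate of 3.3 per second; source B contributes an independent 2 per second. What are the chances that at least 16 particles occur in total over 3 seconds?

Independent Poisson processes superpose: combined rate λ = 3.3 + 2 = 5.3 per second.
Over the interval, μ = 5.3 × 3 = 15.9 (3 seconds).
P(N ≥ 16) = 1 − P(N ≤ 15) ≈ 0.5233.

0.5233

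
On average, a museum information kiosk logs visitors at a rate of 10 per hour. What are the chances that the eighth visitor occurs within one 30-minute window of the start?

Over the interval, μ = 10 × 0.5 = 5 (a 30-minute window = 0.5 hours).
The eighth arrival falls in the interval iff at least 8 events occur there: P(S_8 ≤ t) = P(N ≥ 8) = 1 − P(N ≤ 7) ≈ 0.1334.

0.1334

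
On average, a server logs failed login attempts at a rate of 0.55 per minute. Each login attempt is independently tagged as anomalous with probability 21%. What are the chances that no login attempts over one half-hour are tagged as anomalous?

Thinning: the login attempts that are tagged as anomalous themselves form a Poisson process with rate 0.21 × 0.55 = 0.1155 per minute.
Over the interval, μ = 0.1155 × 30 = 3.465 (a half-hour = 30 minutes).
P(N = 0) = e^(−3.465) · 3.465^0/0! ≈ 0.0313.

0.0313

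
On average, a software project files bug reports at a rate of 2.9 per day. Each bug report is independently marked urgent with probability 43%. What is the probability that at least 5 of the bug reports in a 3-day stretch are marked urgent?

Thinning: the bug reports that are marked urgent themselves form a Poisson process with rate 0.43 × 2.9 = 1.247 per day.
Over the interval, μ = 1.247 × 3 = 3.741 (a 3-day stretch = 3 days).
P(N ≥ 5) = 1 − P(N ≤ 4) ≈ 0.3207.

0.3207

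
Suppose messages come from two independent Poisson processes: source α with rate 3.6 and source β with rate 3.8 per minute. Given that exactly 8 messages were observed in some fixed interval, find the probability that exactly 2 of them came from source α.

Given the total, each event is independently from source α with probability p = λ_α/(λ_α+λ_β) = 3.6/7.4 ≈ 0.4865.
So K ~ Binomial(8, 3.6/7.4): P(K = 2) = C(8,2) · (3.6/7.4)^2 · (3.8/7.4)^6 ≈ 0.1215.

0.1215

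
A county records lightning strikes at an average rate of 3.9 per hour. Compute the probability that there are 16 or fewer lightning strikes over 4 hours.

0.6056

Over the interval, μ = 3.9 × 4 = 15.6 (4 hours).
P(N ≤ 16) = Σ_{j=0}^{16} e^(−μ) μ^j/j! ≈ 0.6056.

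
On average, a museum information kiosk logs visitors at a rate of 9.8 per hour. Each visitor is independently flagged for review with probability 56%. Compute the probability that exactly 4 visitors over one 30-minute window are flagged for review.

0.1519

Thinning: the visitors that are flagged for review themselves form a Poisson process with rate 0.56 × 9.8 = 5.488 per hour.
Over the interval, μ = 5.488 × 0.5 = 2.744 (a 30-minute window = 0.5 hours).
P(N = 4) = e^(−2.744) · 2.744^4/4! ≈ 0.1519.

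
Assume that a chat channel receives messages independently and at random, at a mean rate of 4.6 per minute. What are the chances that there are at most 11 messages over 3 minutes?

Over the interval, μ = 4.6 × 3 = 13.8 (3 minutes).
P(N ≤ 11) = Σ_{j=0}^{11} e^(−μ) μ^j/j! ≈ 0.2773.

0.2773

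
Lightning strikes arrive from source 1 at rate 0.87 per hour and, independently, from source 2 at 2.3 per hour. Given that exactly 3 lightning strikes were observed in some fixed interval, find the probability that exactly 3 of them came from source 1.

Given the total, each event is independently from source 1 with probability p = λ_1/(λ_1+λ_2) = 0.87/3.17 ≈ 0.2744.
So K ~ Binomial(3, 0.87/3.17): P(K = 3) = C(3,3) · (0.87/3.17)^3 · (2.3/3.17)^0 ≈ 0.0207.

0.0207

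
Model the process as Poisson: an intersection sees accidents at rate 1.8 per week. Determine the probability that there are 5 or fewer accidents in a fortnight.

0.8441

Over the interval, μ = 1.8 × 2 = 3.6 (a fortnight = 2 weeks).
P(N ≤ 5) = Σ_{j=0}^{5} e^(−μ) μ^j/j! ≈ 0.8441.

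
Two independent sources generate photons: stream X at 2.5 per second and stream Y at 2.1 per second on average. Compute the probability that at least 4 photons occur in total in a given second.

Independent Poisson processes superpose: combined rate λ = 2.5 + 2.1 = 4.6 per second.
So μ = 4.6.
P(N ≥ 4) = 1 − P(N ≤ 3) ≈ 0.6743.

0.6743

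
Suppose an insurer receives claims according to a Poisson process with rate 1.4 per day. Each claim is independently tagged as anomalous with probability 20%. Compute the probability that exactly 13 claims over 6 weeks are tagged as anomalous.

0.1032

Thinning: the claims that are tagged as anomalous themselves form a Poisson process with rate 0.2 × 1.4 = 0.28 per day.
Over the interval, μ = 0.28 × 42 = 11.76 (6 weeks = 42 days).
P(N = 13) = e^(−11.76) · 11.76^13/13! ≈ 0.1032.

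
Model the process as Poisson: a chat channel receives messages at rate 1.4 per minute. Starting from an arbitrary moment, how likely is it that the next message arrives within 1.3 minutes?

Inter-arrival times are exponential with rate λ = 1.4 per minute.
P(T ≤ 1.3) = 1 − e^(−λt) = 1 − e^(−1.4 × 1.3) = 1 − e^(−1.82) ≈ 0.8380.

0.8380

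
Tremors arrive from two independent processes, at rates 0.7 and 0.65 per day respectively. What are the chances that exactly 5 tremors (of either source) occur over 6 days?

0.0882

Independent Poisson processes superpose: combined rate λ = 0.7 + 0.65 = 1.35 per day.
Over the interval, μ = 1.35 × 6 = 8.1 (6 days).
P(N = 5) = e^(−8.1) · 8.1^5/5! ≈ 0.0882.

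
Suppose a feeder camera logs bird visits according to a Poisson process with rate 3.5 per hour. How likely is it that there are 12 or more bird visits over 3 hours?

0.3613

Over the interval, μ = 3.5 × 3 = 10.5 (3 hours).
P(N ≥ 12) = 1 − P(N ≤ 11) = 1 − Σ_{j=0}^{11} e^(−μ) μ^j/j! ≈ 0.3613.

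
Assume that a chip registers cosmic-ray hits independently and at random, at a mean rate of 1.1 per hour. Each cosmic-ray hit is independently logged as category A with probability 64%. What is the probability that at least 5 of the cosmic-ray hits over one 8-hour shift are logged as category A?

0.6627

Thinning: the cosmic-ray hits that are logged as category A themselves form a Poisson process with rate 0.64 × 1.1 = 0.704 per hour.
Over the interval, μ = 0.704 × 8 = 5.632 (an 8-hour shift = 8 hours).
P(N ≥ 5) = 1 − P(N ≤ 4) ≈ 0.6627.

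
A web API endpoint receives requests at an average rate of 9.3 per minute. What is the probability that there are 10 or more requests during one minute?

With mean μ = 9.3 per minute,
P(N ≥ 10) = 1 − P(N ≤ 9) = 1 − Σ_{j=0}^{9} e^(−μ) μ^j/j! ≈ 0.4521.

0.4521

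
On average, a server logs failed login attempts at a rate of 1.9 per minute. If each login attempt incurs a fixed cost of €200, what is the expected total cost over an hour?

€22800

E[N] = 1.9 × 60 = 114 (an hour = 60 minutes); E[cost] = 114 × €200 = €22800.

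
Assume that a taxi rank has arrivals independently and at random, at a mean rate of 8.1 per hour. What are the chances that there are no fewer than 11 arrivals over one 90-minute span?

0.6683

Over the interval, μ = 8.1 × 1.5 = 12.15 (a 90-minute span = 1.5 hours).
P(N ≥ 11) = 1 − P(N ≤ 10) = 1 − Σ_{j=0}^{10} e^(−μ) μ^j/j! ≈ 0.6683.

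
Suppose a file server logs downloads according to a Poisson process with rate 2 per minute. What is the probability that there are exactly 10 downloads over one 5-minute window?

Over the interval, μ = 2 × 5 = 10 (a 5-minute window = 5 minutes).
P(N = 10) = e^(−μ) μ^10/10! = e^(−10) · 10^10/3628800 ≈ 0.1251.

0.1251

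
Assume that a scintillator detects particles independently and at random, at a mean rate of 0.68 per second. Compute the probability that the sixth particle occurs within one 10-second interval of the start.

Over the interval, μ = 0.68 × 10 = 6.8 (a 10-second interval = 10 seconds).
The sixth arrival falls in the interval iff at least 6 events occur there: P(S_6 ≤ t) = P(N ≥ 6) = 1 − P(N ≤ 5) ≈ 0.6730.

0.6730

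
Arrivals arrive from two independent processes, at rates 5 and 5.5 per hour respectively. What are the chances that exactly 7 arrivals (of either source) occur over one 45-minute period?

0.1417

Independent Poisson processes superpose: combined rate λ = 5 + 5.5 = 10.5 per hour.
Over the interval, μ = 10.5 × 0.75 = 7.875 (a 45-minute period = 0.75 hours).
P(N = 7) = e^(−7.875) · 7.875^7/7! ≈ 0.1417.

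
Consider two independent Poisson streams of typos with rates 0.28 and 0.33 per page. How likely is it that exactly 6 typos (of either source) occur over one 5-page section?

Independent Poisson processes superpose: combined rate λ = 0.28 + 0.33 = 0.61 per page.
Over the interval, μ = 0.61 × 5 = 3.05 (a 5-page section = 5 pages).
P(N = 6) = e^(−3.05) · 3.05^6/6! ≈ 0.0530.

0.0530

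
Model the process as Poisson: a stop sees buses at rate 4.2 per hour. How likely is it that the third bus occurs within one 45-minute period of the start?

Over the interval, μ = 4.2 × 0.75 = 3.15 (a 45-minute period = 0.75 hours).
The third arrival falls in the interval iff at least 3 events occur there: P(S_3 ≤ t) = P(N ≥ 3) = 1 − P(N ≤ 2) ≈ 0.6096.

0.6096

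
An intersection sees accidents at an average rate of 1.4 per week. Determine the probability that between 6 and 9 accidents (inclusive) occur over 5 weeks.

Over the interval, μ = 1.4 × 5 = 7 (5 weeks).
P(6 ≤ N ≤ 9) = Σ_{j=6}^{9} e^(−7) · 7^j/j! ≈ 0.5298.

0.5298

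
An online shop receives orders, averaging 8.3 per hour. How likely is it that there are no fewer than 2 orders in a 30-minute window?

Over the interval, μ = 8.3 × 0.5 = 4.15 (a 30-minute window = 0.5 hours).
P(N ≥ 2) = 1 − P(N ≤ 1) = 1 − Σ_{j=0}^{1} e^(−μ) μ^j/j! ≈ 0.9188.

0.9188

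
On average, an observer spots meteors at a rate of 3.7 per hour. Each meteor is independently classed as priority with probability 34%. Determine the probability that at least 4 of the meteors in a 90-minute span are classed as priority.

Thinning: the meteors that are classed as priority themselves form a Poisson process with rate 0.34 × 3.7 = 1.258 per hour.
Over the interval, μ = 1.258 × 1.5 = 1.887 (a 90-minute span = 1.5 hours).
P(N ≥ 4) = 1 − P(N ≤ 3) ≈ 0.1231.

0.1231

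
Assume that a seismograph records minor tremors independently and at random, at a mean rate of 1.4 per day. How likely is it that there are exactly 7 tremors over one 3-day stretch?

0.0686

Over the interval, μ = 1.4 × 3 = 4.2 (a 3-day stretch = 3 days).
P(N = 7) = e^(−μ) μ^7/7! = e^(−4.2) · 4.2^7/5040 ≈ 0.0686.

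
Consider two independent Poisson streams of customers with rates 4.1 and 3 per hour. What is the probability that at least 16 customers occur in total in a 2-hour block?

0.3506

Independent Poisson processes superpose: combined rate λ = 4.1 + 3 = 7.1 per hour.
Over the interval, μ = 7.1 × 2 = 14.2 (a 2-hour block = 2 hours).
P(N ≥ 16) = 1 − P(N ≤ 15) ≈ 0.3506.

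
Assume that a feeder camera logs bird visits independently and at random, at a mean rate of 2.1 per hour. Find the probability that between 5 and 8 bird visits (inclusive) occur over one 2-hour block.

0.3822

Over the interval, μ = 2.1 × 2 = 4.2 (a 2-hour block = 2 hours).
P(5 ≤ N ≤ 8) = Σ_{j=5}^{8} e^(−4.2) · 4.2^j/j! ≈ 0.3822.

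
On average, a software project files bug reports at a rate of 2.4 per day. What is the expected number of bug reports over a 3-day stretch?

E[N] = λt = 2.4 × 3 = 7.2 (a 3-day stretch = 3 days).

7.2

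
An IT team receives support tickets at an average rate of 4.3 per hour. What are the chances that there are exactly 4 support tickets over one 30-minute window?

0.1037

Over the interval, μ = 4.3 × 0.5 = 2.15 (a 30-minute window = 0.5 hours).
P(N = 4) = e^(−μ) μ^4/4! = e^(−2.15) · 2.15^4/24 ≈ 0.1037.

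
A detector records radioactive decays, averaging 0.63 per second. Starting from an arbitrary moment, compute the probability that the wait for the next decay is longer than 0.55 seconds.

The wait for the next event is exponential with rate λ = 0.63 per second.
P(T > 0.55) = e^(−λt) = e^(−0.63 × 0.55) = e^(−0.3465) ≈ 0.7072.

0.7072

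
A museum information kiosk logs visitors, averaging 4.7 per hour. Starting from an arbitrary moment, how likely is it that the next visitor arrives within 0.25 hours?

Inter-arrival times are exponential with rate λ = 4.7 per hour.
P(T ≤ 0.25) = 1 − e^(−λt) = 1 − e^(−4.7 × 0.25) = 1 − e^(−1.175) ≈ 0.6912.

0.6912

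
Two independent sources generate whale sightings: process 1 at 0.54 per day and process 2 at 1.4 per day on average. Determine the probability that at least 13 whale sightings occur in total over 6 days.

Independent Poisson processes superpose: combined rate λ = 0.54 + 1.4 = 1.94 per day.
Over the interval, μ = 1.94 × 6 = 11.64 (6 days).
P(N ≥ 13) = 1 − P(N ≤ 12) ≈ 0.3829.

0.3829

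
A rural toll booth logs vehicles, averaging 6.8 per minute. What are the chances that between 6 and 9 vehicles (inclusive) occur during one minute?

With mean μ = 6.8 per minute,
P(6 ≤ N ≤ 9) = Σ_{j=6}^{9} e^(−6.8) · 6.8^j/j! ≈ 0.5232.

0.5232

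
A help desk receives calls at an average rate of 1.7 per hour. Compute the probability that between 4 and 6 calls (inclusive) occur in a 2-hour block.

Over the interval, μ = 1.7 × 2 = 3.4 (a 2-hour block = 2 hours).
P(4 ≤ N ≤ 6) = Σ_{j=4}^{6} e^(−3.4) · 3.4^j/j! ≈ 0.3838.

0.3838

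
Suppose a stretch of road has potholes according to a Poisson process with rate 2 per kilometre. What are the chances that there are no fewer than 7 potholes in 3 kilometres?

0.3937

Over the interval, μ = 2 × 3 = 6 (3 kilometres).
P(N ≥ 7) = 1 − P(N ≤ 6) = 1 − Σ_{j=0}^{6} e^(−μ) μ^j/j! ≈ 0.3937.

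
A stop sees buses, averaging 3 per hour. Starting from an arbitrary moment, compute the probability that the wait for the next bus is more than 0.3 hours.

0.4066

The wait for the next event is exponential with rate λ = 3 per hour.
P(T > 0.3) = e^(−λt) = e^(−3 × 0.3) = e^(−0.9) ≈ 0.4066.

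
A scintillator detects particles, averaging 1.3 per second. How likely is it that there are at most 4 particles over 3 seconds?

Over the interval, μ = 1.3 × 3 = 3.9 (3 seconds).
P(N ≤ 4) = Σ_{j=0}^{4} e^(−μ) μ^j/j! ≈ 0.6484.

0.6484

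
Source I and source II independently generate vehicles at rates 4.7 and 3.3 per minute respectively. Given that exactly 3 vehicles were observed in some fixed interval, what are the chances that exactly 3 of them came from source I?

0.2028

Given the total, each event is independently from source I with probability p = λ_I/(λ_I+λ_II) = 4.7/8 = 0.5875.
So K ~ Binomial(3, 4.7/8): P(K = 3) = C(3,3) · (4.7/8)^3 · (3.3/8)^0 ≈ 0.2028.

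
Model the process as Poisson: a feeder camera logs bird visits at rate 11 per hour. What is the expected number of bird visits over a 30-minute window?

E[N] = λt = 11 × 0.5 = 5.5 (a 30-minute window = 0.5 hours).

5.5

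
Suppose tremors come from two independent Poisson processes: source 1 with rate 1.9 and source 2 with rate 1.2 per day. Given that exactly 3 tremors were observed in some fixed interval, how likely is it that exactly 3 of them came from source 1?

0.2302

Given the total, each event is independently from source 1 with probability p = λ_1/(λ_1+λ_2) = 1.9/3.1 ≈ 0.6129.
So K ~ Binomial(3, 1.9/3.1): P(K = 3) = C(3,3) · (1.9/3.1)^3 · (1.2/3.1)^0 ≈ 0.2302.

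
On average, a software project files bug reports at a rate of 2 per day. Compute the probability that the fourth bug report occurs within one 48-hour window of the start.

Over the interval, μ = 2 × 2 = 4 (a 48-hour window = 2 days).
The fourth arrival falls in the interval iff at least 4 events occur there: P(S_4 ≤ t) = P(N ≥ 4) = 1 − P(N ≤ 3) ≈ 0.5665.

0.5665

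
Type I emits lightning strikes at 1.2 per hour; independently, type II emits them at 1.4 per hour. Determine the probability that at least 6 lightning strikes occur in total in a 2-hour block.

0.4191

Independent Poisson processes superpose: combined rate λ = 1.2 + 1.4 = 2.6 per hour.
Over the interval, μ = 2.6 × 2 = 5.2 (a 2-hour block = 2 hours).
P(N ≥ 6) = 1 − P(N ≤ 5) ≈ 0.4191.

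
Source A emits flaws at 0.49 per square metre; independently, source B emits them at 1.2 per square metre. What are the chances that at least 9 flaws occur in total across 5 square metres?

0.4700

Independent Poisson processes superpose: combined rate λ = 0.49 + 1.2 = 1.69 per square metre.
Over the interval, μ = 1.69 × 5 = 8.45 (5 square metres).
P(N ≥ 9) = 1 − P(N ≤ 8) ≈ 0.4700.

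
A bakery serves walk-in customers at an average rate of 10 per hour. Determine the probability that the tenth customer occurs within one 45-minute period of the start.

Over the interval, μ = 10 × 0.75 = 7.5 (a 45-minute period = 0.75 hours).
The tenth arrival falls in the interval iff at least 10 events occur there: P(S_10 ≤ t) = P(N ≥ 10) = 1 − P(N ≤ 9) ≈ 0.2236.

0.2236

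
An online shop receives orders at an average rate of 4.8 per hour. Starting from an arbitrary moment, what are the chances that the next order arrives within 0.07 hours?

0.2854

Inter-arrival times are exponential with rate λ = 4.8 per hour.
P(T ≤ 0.07) = 1 − e^(−λt) = 1 − e^(−4.8 × 0.07) = 1 − e^(−0.336) ≈ 0.2854.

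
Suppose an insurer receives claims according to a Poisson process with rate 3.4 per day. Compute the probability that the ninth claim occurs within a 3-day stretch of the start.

Over the interval, μ = 3.4 × 3 = 10.2 (a 3-day stretch = 3 days).
The ninth arrival falls in the interval iff at least 9 events occur there: P(S_9 ≤ t) = P(N ≥ 9) = 1 − P(N ≤ 8) ≈ 0.6892.

0.6892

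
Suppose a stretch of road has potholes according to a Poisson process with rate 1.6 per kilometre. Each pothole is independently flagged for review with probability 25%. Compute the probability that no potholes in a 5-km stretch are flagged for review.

Thinning: the potholes that are flagged for review themselves form a Poisson process with rate 0.25 × 1.6 = 0.4 per kilometre.
Over the interval, μ = 0.4 × 5 = 2 (a 5-km stretch = 5 kilometres).
P(N = 0) = e^(−2) · 2^0/0! ≈ 0.1353.

0.1353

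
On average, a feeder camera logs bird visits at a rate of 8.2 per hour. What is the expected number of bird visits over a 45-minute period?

6.15

E[N] = λt = 8.2 × 0.75 = 6.15 (a 45-minute period = 0.75 hours).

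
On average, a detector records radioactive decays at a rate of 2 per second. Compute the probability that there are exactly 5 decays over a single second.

With mean μ = 2 per second,
P(N = 5) = e^(−μ) μ^5/5! = e^(−2) · 2^5/120 ≈ 0.0361.

0.0361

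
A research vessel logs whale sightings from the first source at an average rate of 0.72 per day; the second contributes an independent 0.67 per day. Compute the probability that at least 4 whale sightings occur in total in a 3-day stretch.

Independent Poisson processes superpose: combined rate λ = 0.72 + 0.67 = 1.39 per day.
Over the interval, μ = 1.39 × 3 = 4.17 (a 3-day stretch = 3 days).
P(N ≥ 4) = 1 − P(N ≤ 3) ≈ 0.5990.

0.5990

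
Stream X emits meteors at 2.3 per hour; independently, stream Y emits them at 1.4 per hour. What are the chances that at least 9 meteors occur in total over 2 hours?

Independent Poisson processes superpose: combined rate λ = 2.3 + 1.4 = 3.7 per hour.
Over the interval, μ = 3.7 × 2 = 7.4 (2 hours).
P(N ≥ 9) = 1 − P(N ≤ 8) ≈ 0.3243.

0.3243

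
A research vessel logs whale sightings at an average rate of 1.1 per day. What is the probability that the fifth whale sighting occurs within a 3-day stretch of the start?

0.2374

Over the interval, μ = 1.1 × 3 = 3.3 (a 3-day stretch = 3 days).
The fifth arrival falls in the interval iff at least 5 events occur there: P(S_5 ≤ t) = P(N ≥ 5) = 1 − P(N ≤ 4) ≈ 0.2374.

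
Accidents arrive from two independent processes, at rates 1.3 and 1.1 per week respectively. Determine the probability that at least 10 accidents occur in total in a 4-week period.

Independent Poisson processes superpose: combined rate λ = 1.3 + 1.1 = 2.4 per week.
Over the interval, μ = 2.4 × 4 = 9.6 (a 4-week period = 4 weeks).
P(N ≥ 10) = 1 − P(N ≤ 9) ≈ 0.4911.

0.4911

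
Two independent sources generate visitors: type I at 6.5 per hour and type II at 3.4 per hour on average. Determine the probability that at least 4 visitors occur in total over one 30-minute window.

Independent Poisson processes superpose: combined rate λ = 6.5 + 3.4 = 9.9 per hour.
Over the interval, μ = 9.9 × 0.5 = 4.95 (a 30-minute window = 0.5 hours).
P(N ≥ 4) = 1 − P(N ≤ 3) ≈ 0.7279.

0.7279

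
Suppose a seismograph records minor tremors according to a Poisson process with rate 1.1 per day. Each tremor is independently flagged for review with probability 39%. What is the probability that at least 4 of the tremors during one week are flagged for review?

0.3534

Thinning: the tremors that are flagged for review themselves form a Poisson process with rate 0.39 × 1.1 = 0.429 per day.
Over the interval, μ = 0.429 × 7 = 3.003 (a week = 7 days).
P(N ≥ 4) = 1 − P(N ≤ 3) ≈ 0.3534.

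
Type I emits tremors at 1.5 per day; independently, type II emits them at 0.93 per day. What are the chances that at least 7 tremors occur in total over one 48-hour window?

0.2176

Independent Poisson processes superpose: combined rate λ = 1.5 + 0.93 = 2.43 per day.
Over the interval, μ = 2.43 × 2 = 4.86 (a 48-hour window = 2 days).
P(N ≥ 7) = 1 − P(N ≤ 6) ≈ 0.2176.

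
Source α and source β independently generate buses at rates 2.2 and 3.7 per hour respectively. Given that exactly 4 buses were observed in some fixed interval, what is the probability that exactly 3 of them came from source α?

0.1301

Given the total, each event is independently from source α with probability p = λ_α/(λ_α+λ_β) = 2.2/5.9 ≈ 0.3729.
So K ~ Binomial(4, 2.2/5.9): P(K = 3) = C(4,3) · (2.2/5.9)^3 · (3.7/5.9)^1 ≈ 0.1301.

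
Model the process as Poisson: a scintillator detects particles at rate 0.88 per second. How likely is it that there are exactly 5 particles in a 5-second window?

0.1687

Over the interval, μ = 0.88 × 5 = 4.4 (a 5-second window = 5 seconds).
P(N = 5) = e^(−μ) μ^5/5! = e^(−4.4) · 4.4^5/120 ≈ 0.1687.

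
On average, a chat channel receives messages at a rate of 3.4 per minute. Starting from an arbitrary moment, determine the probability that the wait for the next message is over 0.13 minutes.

0.6427

The wait for the next event is exponential with rate λ = 3.4 per minute.
P(T > 0.13) = e^(−λt) = e^(−3.4 × 0.13) = e^(−0.442) ≈ 0.6427.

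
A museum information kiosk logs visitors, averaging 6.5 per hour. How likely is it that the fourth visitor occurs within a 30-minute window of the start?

Over the interval, μ = 6.5 × 0.5 = 3.25 (a 30-minute window = 0.5 hours).
The fourth arrival falls in the interval iff at least 4 events occur there: P(S_4 ≤ t) = P(N ≥ 4) = 1 − P(N ≤ 3) ≈ 0.4086.

0.4086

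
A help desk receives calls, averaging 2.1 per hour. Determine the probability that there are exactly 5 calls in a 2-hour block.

Over the interval, μ = 2.1 × 2 = 4.2 (a 2-hour block = 2 hours).
P(N = 5) = e^(−μ) μ^5/5! = e^(−4.2) · 4.2^5/120 ≈ 0.1633.

0.1633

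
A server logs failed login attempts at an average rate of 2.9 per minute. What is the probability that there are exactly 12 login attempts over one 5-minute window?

Over the interval, μ = 2.9 × 5 = 14.5 (a 5-minute window = 5 minutes).
P(N = 12) = e^(−μ) μ^12/12! = e^(−14.5) · 14.5^12/479001600 ≈ 0.0910.

0.0910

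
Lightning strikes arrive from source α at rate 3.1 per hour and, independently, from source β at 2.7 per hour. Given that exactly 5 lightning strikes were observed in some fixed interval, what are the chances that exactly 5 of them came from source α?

0.0436

Given the total, each event is independently from source α with probability p = λ_α/(λ_α+λ_β) = 3.1/5.8 ≈ 0.5345.
So K ~ Binomial(5, 3.1/5.8): P(K = 5) = C(5,5) · (3.1/5.8)^5 · (2.7/5.8)^0 ≈ 0.0436.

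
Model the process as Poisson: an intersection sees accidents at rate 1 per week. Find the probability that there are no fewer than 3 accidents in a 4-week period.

0.7619

Over the interval, μ = 1 × 4 = 4 (a 4-week period = 4 weeks).
P(N ≥ 3) = 1 − P(N ≤ 2) = 1 − Σ_{j=0}^{2} e^(−μ) μ^j/j! ≈ 0.7619.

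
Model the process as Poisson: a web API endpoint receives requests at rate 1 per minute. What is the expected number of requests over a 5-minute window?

E[N] = λt = 1 × 5 = 5 (a 5-minute window = 5 minutes).

5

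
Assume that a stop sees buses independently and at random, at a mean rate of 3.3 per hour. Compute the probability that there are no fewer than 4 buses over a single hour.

0.4197

With mean μ = 3.3 per hour,
P(N ≥ 4) = 1 − P(N ≤ 3) = 1 − Σ_{j=0}^{3} e^(−μ) μ^j/j! ≈ 0.4197.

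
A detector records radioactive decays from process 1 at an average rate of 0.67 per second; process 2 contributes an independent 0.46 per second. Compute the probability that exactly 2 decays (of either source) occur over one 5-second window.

0.0561

Independent Poisson processes superpose: combined rate λ = 0.67 + 0.46 = 1.13 per second.
Over the interval, μ = 1.13 × 5 = 5.65 (a 5-second window = 5 seconds).
P(N = 2) = e^(−5.65) · 5.65^2/2! ≈ 0.0561.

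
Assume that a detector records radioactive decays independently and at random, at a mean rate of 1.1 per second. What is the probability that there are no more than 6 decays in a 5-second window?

Over the interval, μ = 1.1 × 5 = 5.5 (a 5-second window = 5 seconds).
P(N ≤ 6) = Σ_{j=0}^{6} e^(−μ) μ^j/j! ≈ 0.6860.

0.6860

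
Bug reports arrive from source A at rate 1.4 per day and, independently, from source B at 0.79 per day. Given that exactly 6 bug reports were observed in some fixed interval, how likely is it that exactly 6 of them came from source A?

Given the total, each event is independently from source A with probability p = λ_A/(λ_A+λ_B) = 1.4/2.19 ≈ 0.6393.
So K ~ Binomial(6, 1.4/2.19): P(K = 6) = C(6,6) · (1.4/2.19)^6 · (0.79/2.19)^0 ≈ 0.0683.

0.0683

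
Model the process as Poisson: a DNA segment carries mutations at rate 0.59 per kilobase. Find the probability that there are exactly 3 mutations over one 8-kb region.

Over the interval, μ = 0.59 × 8 = 4.72 (an 8-kb region = 8 kilobases).
P(N = 3) = e^(−μ) μ^3/3! = e^(−4.72) · 4.72^3/6 ≈ 0.1562.

0.1562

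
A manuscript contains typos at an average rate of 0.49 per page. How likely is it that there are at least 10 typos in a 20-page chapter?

0.5168

Over the interval, μ = 0.49 × 20 = 9.8 (a 20-page chapter = 20 pages).
P(N ≥ 10) = 1 − P(N ≤ 9) = 1 − Σ_{j=0}^{9} e^(−μ) μ^j/j! ≈ 0.5168.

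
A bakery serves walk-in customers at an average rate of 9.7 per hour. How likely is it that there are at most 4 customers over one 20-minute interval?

Over the interval, μ = 9.7 × 1/3 ≈ 3.23333 (a 20-minute interval = 1/3 hours).
P(N ≤ 4) = Σ_{j=0}^{4} e^(−μ) μ^j/j! ≈ 0.7747.

0.7747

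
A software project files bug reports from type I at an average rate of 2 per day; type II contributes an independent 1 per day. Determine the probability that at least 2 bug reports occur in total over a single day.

Independent Poisson processes superpose: combined rate λ = 2 + 1 = 3 per day.
So μ = 3.
P(N ≥ 2) = 1 − P(N ≤ 1) ≈ 0.8009.

0.8009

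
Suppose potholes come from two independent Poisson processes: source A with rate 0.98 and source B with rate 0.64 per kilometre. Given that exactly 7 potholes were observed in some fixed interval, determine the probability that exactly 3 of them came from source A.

Given the total, each event is independently from source A with probability p = λ_A/(λ_A+λ_B) = 0.98/1.62 ≈ 0.6049.
So K ~ Binomial(7, 0.98/1.62): P(K = 3) = C(7,3) · (0.98/1.62)^3 · (0.64/1.62)^4 ≈ 0.1887.

0.1887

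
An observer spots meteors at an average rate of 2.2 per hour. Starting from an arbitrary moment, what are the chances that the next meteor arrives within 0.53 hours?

0.6884

Inter-arrival times are exponential with rate λ = 2.2 per hour.
P(T ≤ 0.53) = 1 − e^(−λt) = 1 − e^(−2.2 × 0.53) = 1 − e^(−1.166) ≈ 0.6884.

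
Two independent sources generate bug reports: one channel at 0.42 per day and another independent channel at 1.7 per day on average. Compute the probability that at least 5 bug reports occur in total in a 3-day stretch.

0.7602

Independent Poisson processes superpose: combined rate λ = 0.42 + 1.7 = 2.12 per day.
Over the interval, μ = 2.12 × 3 = 6.36 (a 3-day stretch = 3 days).
P(N ≥ 5) = 1 − P(N ≤ 4) ≈ 0.7602.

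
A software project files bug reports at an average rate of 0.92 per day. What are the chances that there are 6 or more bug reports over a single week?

0.6222

Over the interval, μ = 0.92 × 7 = 6.44 (a week = 7 days).
P(N ≥ 6) = 1 − P(N ≤ 5) = 1 − Σ_{j=0}^{5} e^(−μ) μ^j/j! ≈ 0.6222.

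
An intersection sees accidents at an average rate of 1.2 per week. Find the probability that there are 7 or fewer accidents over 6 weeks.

0.5689

Over the interval, μ = 1.2 × 6 = 7.2 (6 weeks).
P(N ≤ 7) = Σ_{j=0}^{7} e^(−μ) μ^j/j! ≈ 0.5689.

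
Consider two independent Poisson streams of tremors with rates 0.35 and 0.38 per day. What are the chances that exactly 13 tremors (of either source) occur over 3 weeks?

0.0912

Independent Poisson processes superpose: combined rate λ = 0.35 + 0.38 = 0.73 per day.
Over the interval, μ = 0.73 × 21 = 15.33 (3 weeks = 21 days).
P(N = 13) = e^(−15.33) · 15.33^13/13! ≈ 0.0912.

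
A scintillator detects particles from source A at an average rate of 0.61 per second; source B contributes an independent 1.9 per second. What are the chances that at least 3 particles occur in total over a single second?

Independent Poisson processes superpose: combined rate λ = 0.61 + 1.9 = 2.51 per second.
So μ = 2.51.
P(N ≥ 3) = 1 − P(N ≤ 2) ≈ 0.4587.

0.4587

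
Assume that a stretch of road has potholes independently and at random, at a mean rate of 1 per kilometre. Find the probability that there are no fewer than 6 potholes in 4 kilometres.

Over the interval, μ = 1 × 4 = 4 (4 kilometres).
P(N ≥ 6) = 1 − P(N ≤ 5) = 1 − Σ_{j=0}^{5} e^(−μ) μ^j/j! ≈ 0.2149.

0.2149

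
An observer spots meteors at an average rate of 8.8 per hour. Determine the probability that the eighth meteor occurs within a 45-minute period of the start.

0.3419

Over the interval, μ = 8.8 × 0.75 = 6.6 (a 45-minute period = 0.75 hours).
The eighth arrival falls in the interval iff at least 8 events occur there: P(S_8 ≤ t) = P(N ≥ 8) = 1 − P(N ≤ 7) ≈ 0.3419.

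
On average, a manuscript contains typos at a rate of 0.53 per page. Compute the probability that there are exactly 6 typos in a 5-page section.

0.0340

Over the interval, μ = 0.53 × 5 = 2.65 (a 5-page section = 5 pages).
P(N = 6) = e^(−μ) μ^6/6! = e^(−2.65) · 2.65^6/720 ≈ 0.0340.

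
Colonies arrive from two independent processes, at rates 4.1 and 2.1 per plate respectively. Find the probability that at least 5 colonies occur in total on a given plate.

0.7408

Independent Poisson processes superpose: combined rate λ = 4.1 + 2.1 = 6.2 per plate.
So μ = 6.2.
P(N ≥ 5) = 1 − P(N ≤ 4) ≈ 0.7408.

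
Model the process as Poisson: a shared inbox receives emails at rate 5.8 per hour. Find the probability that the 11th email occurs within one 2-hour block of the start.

Over the interval, μ = 5.8 × 2 = 11.6 (a 2-hour block = 2 hours).
The 11th arrival falls in the interval iff at least 11 events occur there: P(S_11 ≤ t) = P(N ≥ 11) = 1 − P(N ≤ 10) ≈ 0.6095.

0.6095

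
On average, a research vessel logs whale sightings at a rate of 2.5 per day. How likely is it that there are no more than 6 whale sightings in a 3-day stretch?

Over the interval, μ = 2.5 × 3 = 7.5 (a 3-day stretch = 3 days).
P(N ≤ 6) = Σ_{j=0}^{6} e^(−μ) μ^j/j! ≈ 0.3782.

0.3782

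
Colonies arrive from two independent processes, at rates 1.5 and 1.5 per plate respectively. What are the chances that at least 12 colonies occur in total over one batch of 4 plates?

0.5384

Independent Poisson processes superpose: combined rate λ = 1.5 + 1.5 = 3 per plate.
Over the interval, μ = 3 × 4 = 12 (a batch of 4 plates = 4 plates).
P(N ≥ 12) = 1 − P(N ≤ 11) ≈ 0.5384.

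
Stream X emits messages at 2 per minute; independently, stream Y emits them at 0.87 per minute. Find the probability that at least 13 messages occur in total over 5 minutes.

Independent Poisson processes superpose: combined rate λ = 2 + 0.87 = 2.87 per minute.
Over the interval, μ = 2.87 × 5 = 14.35 (5 minutes).
P(N ≥ 13) = 1 − P(N ≤ 12) ≈ 0.6751.

0.6751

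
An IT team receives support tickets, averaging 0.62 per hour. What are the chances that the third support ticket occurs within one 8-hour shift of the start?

Over the interval, μ = 0.62 × 8 = 4.96 (an 8-hour shift = 8 hours).
The third arrival falls in the interval iff at least 3 events occur there: P(S_3 ≤ t) = P(N ≥ 3) = 1 − P(N ≤ 2) ≈ 0.8719.

0.8719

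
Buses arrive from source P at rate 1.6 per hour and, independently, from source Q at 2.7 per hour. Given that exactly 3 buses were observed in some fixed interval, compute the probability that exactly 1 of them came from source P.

Given the total, each event is independently from source P with probability p = λ_P/(λ_P+λ_Q) = 1.6/4.3 ≈ 0.3721.
So K ~ Binomial(3, 1.6/4.3): P(K = 1) = C(3,1) · (1.6/4.3)^1 · (2.7/4.3)^2 ≈ 0.4401.

0.4401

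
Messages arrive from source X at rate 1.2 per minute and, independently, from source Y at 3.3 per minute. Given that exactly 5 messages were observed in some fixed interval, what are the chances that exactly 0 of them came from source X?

Given the total, each event is independently from source X with probability p = λ_X/(λ_X+λ_Y) = 1.2/4.5 ≈ 0.2667.
So K ~ Binomial(5, 1.2/4.5): P(K = 0) = C(5,0) · (1.2/4.5)^0 · (3.3/4.5)^5 ≈ 0.2121.

0.2121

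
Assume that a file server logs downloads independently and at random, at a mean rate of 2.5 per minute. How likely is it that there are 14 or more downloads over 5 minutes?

0.3722

Over the interval, μ = 2.5 × 5 = 12.5 (5 minutes).
P(N ≥ 14) = 1 − P(N ≤ 13) = 1 − Σ_{j=0}^{13} e^(−μ) μ^j/j! ≈ 0.3722.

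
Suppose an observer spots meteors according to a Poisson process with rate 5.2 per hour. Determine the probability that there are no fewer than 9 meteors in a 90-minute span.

Over the interval, μ = 5.2 × 1.5 = 7.8 (a 90-minute span = 1.5 hours).
P(N ≥ 9) = 1 − P(N ≤ 8) = 1 − Σ_{j=0}^{8} e^(−μ) μ^j/j! ≈ 0.3796.

0.3796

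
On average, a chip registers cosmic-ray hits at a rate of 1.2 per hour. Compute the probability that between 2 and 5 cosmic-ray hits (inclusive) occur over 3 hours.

0.7184

Over the interval, μ = 1.2 × 3 = 3.6 (3 hours).
P(2 ≤ N ≤ 5) = Σ_{j=2}^{5} e^(−3.6) · 3.6^j/j! ≈ 0.7184.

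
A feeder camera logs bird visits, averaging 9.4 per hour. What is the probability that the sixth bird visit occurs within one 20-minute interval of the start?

0.0980

Over the interval, μ = 9.4 × 1/3 ≈ 3.13333 (a 20-minute interval = 1/3 hours).
The sixth arrival falls in the interval iff at least 6 events occur there: P(S_6 ≤ t) = P(N ≥ 6) = 1 − P(N ≤ 5) ≈ 0.0980.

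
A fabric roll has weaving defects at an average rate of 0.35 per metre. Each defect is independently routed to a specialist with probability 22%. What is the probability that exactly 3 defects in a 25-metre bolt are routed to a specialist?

0.1734

Thinning: the defects that are routed to a specialist themselves form a Poisson process with rate 0.22 × 0.35 = 0.077 per metre.
Over the interval, μ = 0.077 × 25 = 1.925 (a 25-metre bolt = 25 metres).
P(N = 3) = e^(−1.925) · 1.925^3/3! ≈ 0.1734.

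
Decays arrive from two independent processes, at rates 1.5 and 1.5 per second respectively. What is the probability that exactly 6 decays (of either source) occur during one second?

0.0504

Independent Poisson processes superpose: combined rate λ = 1.5 + 1.5 = 3 per second.
So μ = 3.
P(N = 6) = e^(−3) · 3^6/6! ≈ 0.0504.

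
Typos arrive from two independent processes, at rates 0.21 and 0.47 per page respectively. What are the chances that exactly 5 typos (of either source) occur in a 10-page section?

Independent Poisson processes superpose: combined rate λ = 0.21 + 0.47 = 0.68 per page.
Over the interval, μ = 0.68 × 10 = 6.8 (a 10-page section = 10 pages).
P(N = 5) = e^(−6.8) · 6.8^5/5! ≈ 0.1349.

0.1349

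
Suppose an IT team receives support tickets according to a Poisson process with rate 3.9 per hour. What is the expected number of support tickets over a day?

93.6

E[N] = λt = 3.9 × 24 = 93.6 (a day = 24 hours).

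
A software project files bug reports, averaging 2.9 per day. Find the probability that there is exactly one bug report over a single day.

With mean μ = 2.9 per day,
P(N = 1) = e^(−μ) μ^1/1! = e^(−2.9) · 2.9^1/1 ≈ 0.1596.

0.1596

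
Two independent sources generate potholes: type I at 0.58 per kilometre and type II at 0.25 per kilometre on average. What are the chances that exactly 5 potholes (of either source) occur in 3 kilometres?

Independent Poisson processes superpose: combined rate λ = 0.58 + 0.25 = 0.83 per kilometre.
Over the interval, μ = 0.83 × 3 = 2.49 (3 kilometres).
P(N = 5) = e^(−2.49) · 2.49^5/5! ≈ 0.0661.

0.0661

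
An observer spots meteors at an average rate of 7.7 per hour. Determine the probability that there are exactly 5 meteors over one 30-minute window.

Over the interval, μ = 7.7 × 0.5 = 3.85 (a 30-minute window = 0.5 hours).
P(N = 5) = e^(−μ) μ^5/5! = e^(−3.85) · 3.85^5/120 ≈ 0.1500.

0.1500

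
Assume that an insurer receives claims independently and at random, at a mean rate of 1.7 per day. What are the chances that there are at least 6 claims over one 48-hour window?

0.1295

Over the interval, μ = 1.7 × 2 = 3.4 (a 48-hour window = 2 days).
P(N ≥ 6) = 1 − P(N ≤ 5) = 1 − Σ_{j=0}^{5} e^(−μ) μ^j/j! ≈ 0.1295.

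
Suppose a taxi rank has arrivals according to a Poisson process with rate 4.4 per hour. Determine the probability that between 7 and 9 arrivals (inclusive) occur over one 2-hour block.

0.3881

Over the interval, μ = 4.4 × 2 = 8.8 (a 2-hour block = 2 hours).
P(7 ≤ N ≤ 9) = Σ_{j=7}^{9} e^(−8.8) · 8.8^j/j! ≈ 0.3881.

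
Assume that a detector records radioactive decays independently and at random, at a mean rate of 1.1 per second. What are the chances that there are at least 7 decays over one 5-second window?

Over the interval, μ = 1.1 × 5 = 5.5 (a 5-second window = 5 seconds).
P(N ≥ 7) = 1 − P(N ≤ 6) = 1 − Σ_{j=0}^{6} e^(−μ) μ^j/j! ≈ 0.3140.

0.3140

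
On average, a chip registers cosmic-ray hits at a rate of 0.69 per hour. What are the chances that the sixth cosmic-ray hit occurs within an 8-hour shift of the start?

Over the interval, μ = 0.69 × 8 = 5.52 (an 8-hour shift = 8 hours).
The sixth arrival falls in the interval iff at least 6 events occur there: P(S_6 ≤ t) = P(N ≥ 6) = 1 − P(N ≤ 5) ≈ 0.4745.

0.4745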